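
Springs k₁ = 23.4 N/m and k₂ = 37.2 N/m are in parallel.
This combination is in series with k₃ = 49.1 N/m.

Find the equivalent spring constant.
k₁₂ = k₁ + k₂ = 60.6 N/m (parallel)
1/k_eq = 1/k₁₂ + 1/k₃ → k_eq = 27.12 N/m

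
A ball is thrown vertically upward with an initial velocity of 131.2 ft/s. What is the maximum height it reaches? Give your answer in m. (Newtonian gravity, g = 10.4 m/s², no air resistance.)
h_max = v₀²/(2g) (with unit conversion) = 76.88 m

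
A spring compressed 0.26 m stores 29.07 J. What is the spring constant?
PE = ½kx² → k = 2PE/x² = 2×29.07/0.26² = 860.1 N/m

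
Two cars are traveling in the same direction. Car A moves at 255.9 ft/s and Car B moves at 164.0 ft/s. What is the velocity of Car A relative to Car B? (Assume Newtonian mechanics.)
v_rel = v_A - v_B = 255.9 - 164.0 = 91.9 ft/s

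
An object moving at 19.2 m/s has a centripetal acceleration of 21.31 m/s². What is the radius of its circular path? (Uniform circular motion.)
r = v²/a_c = 19.2²/21.31 = 17.3 m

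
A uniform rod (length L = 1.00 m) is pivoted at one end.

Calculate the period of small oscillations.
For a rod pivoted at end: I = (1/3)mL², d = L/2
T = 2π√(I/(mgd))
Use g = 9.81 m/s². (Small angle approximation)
I/m = (1/3)L² = 0.3333 m²; d = L/2 = 0.5 m
T = 2π√(I/(mgd)) = 2π√(0.3333/(9.81×0.5)) = 1.638 s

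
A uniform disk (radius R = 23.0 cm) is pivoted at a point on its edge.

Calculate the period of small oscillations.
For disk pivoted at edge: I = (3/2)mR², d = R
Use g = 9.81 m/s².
I/m = (3/2)R² = 0.07935 m²; d = R = 0.23 m
T = 2π√((3/2)R²/(gR)) = 2π√(3R/(2g)) = 1.178 s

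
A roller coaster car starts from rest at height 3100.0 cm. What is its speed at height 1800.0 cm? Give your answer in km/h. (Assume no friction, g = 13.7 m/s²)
mgh₁ = ½mv₂² + mgh₂ → v₂ = √(2g(h₁−h₂)) = √(2×13.7×(31−18)) = 18.87 m/s = 67.94 km/h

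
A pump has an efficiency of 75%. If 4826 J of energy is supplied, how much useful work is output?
W_out = η × W_in = 0.75 × 4826 = 3619.5 J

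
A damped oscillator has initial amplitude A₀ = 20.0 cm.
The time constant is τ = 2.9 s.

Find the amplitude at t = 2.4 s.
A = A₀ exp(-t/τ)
A = A₀ exp(−t/τ) = 20.0×exp(−2.4/2.9) = 8.742 cm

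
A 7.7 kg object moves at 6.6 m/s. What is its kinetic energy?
KE = ½mv² = ½×7.7×6.6² = 167.706 J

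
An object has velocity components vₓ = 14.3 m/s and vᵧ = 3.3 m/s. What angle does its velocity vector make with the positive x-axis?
θ = arctan(vᵧ/vₓ) = arctan(3.3/14.3) = 12.99°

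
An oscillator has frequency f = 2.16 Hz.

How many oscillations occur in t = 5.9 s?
n = f×t = 2.16×5.9 = 12.74 oscillations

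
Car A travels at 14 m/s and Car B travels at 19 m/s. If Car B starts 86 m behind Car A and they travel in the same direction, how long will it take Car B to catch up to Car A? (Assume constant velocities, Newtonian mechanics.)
Relative speed: v_rel = 19 - 14 = 5 m/s
Time to catch: t = d₀/v_rel = 86/5 = 17.2 s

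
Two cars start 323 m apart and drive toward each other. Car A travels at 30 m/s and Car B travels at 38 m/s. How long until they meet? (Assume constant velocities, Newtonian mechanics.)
Combined speed: v_combined = 30 + 38 = 68 m/s
Time to meet: t = d/68 = 323/68 = 4.75 s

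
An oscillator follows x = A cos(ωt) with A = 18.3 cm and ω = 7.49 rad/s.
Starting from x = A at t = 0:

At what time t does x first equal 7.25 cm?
cos(ωt) = x/A = 7.25/18.3 = 0.3962
ωt = arccos(0.3962) = 1.163 rad
t = 1.163/7.49 = 0.1553 s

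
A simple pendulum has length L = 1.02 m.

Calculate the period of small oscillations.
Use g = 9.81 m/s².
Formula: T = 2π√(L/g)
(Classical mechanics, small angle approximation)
T = 2π√(L/g) = 2π√(1.02/9.81) = 2.026 s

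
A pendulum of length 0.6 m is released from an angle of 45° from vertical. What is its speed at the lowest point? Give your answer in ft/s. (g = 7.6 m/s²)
h = L(1 − cosθ) = 0.6×(1 − cos45°) = 0.1757 m
v = √(2gh) = √(2×7.6×0.1757) = 1.634 m/s = 5.362 ft/s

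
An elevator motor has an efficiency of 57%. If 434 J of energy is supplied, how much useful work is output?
W_out = η × W_in = 0.57 × 434 = 247.38 J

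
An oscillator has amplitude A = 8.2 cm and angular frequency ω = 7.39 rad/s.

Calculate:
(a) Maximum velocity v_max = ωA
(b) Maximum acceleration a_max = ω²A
v_max = ωA = 7.39×0.082 = 0.606 m/s
a_max = ω²A = 7.39²×0.082 = 4.478 m/s²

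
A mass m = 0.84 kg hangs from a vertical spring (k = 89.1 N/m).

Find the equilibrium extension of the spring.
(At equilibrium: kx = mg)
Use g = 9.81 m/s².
x_eq = mg/k = 0.84×9.81/89.1 = 0.09248 m = 9.248 cm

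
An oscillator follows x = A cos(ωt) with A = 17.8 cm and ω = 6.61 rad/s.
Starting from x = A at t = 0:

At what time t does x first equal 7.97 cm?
cos(ωt) = x/A = 7.97/17.8 = 0.4478
ωt = arccos(0.4478) = 1.107 rad
t = 1.107/6.61 = 0.1674 s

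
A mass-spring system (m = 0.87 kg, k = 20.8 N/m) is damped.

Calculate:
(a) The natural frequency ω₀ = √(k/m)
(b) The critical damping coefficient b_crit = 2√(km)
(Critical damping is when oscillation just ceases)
ω₀ = √(k/m) = √(20.8/0.87) = 4.89 rad/s
b_crit = 2√(km) = 2√(20.8×0.87) = 8.508 kg/s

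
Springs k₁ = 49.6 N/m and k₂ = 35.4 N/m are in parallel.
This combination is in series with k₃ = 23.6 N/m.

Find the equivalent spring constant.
k₁₂ = k₁ + k₂ = 85 N/m (parallel)
1/k_eq = 1/k₁₂ + 1/k₃ → k_eq = 18.47 N/m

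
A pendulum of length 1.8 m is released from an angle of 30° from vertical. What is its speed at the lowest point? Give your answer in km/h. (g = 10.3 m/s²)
h = L(1 − cosθ) = 1.8×(1 − cos30°) = 0.2412 m
v = √(2gh) = √(2×10.3×0.2412) = 2.229 m/s = 8.024 km/h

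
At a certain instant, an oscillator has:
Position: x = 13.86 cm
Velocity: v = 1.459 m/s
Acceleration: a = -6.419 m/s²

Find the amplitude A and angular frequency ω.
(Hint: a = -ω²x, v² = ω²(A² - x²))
a = −ω²x → ω = √(|a|/x) = √(6.419/0.1386) = 6.805 rad/s
v² = ω²(A² − x²) → A = √(x² + v²/ω²) = √(0.1386² + 1.459²/6.805²) = 0.2553 m = 25.53 cm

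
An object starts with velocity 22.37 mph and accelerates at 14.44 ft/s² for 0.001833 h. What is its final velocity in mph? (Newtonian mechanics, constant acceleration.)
v = v₀ + at (with unit conversion) = 87.34 mph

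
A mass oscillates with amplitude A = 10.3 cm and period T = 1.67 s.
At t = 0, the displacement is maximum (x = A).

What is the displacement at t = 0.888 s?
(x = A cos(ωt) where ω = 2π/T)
ω = 2π/T = 2π/1.67 = 3.762 rad/s
x = A cos(ωt) = 10.3×cos(3.762×0.888) = -10.1 cm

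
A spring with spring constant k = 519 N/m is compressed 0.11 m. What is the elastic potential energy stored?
PE = ½kx² = ½×519×0.11² = 3.14 J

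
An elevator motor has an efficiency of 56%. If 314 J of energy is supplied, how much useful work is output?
W_out = η × W_in = 0.56 × 314 = 175.84 J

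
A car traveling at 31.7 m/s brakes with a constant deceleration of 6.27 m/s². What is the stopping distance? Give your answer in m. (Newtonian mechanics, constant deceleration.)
d = v₀² / (2a) = 80.13 m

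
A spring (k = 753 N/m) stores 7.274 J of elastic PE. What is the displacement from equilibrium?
PE = ½kx² → x = √(2PE/k) = √(2×7.274/753) = 0.139 m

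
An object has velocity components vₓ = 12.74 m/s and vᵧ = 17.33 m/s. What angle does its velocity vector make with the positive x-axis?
θ = arctan(vᵧ/vₓ) = arctan(17.33/12.74) = 53.68°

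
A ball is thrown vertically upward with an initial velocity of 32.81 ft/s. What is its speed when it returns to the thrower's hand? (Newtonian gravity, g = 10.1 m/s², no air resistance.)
By conservation of energy, the ball returns at the same speed = 32.81 ft/s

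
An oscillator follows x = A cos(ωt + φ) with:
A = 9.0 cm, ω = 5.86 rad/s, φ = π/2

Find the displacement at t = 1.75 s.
x = A cos(ωt + φ) = 9.0×cos(5.86×1.75 + π/2) = 6.643 cm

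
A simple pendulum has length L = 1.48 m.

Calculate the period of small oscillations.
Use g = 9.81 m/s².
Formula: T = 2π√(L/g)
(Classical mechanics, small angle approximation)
T = 2π√(L/g) = 2π√(1.48/9.81) = 2.44 s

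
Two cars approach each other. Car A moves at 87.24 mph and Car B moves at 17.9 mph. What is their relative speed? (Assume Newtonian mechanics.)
v_rel = v_A + v_B = 87.24 + 17.9 = 105.1 mph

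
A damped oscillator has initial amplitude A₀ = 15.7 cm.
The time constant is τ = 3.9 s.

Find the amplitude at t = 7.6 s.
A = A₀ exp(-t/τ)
A = A₀ exp(−t/τ) = 15.7×exp(−7.6/3.9) = 2.237 cm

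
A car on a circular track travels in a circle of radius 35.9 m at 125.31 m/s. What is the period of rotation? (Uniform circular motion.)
T = 2πr/v = 2π×35.9/125.31 = 1.8 s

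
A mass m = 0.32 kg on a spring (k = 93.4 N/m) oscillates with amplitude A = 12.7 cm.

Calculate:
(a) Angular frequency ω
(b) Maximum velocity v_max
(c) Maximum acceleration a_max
ω = √(k/m) = √(93.4/0.32) = 17.08 rad/s
v_max = ωA = 17.08×0.127 = 2.17 m/s
a_max = ω²A = 17.08²×0.127 = 37.07 m/s²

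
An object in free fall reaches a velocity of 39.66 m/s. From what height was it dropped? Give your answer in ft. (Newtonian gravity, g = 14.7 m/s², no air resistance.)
h = v²/(2g) (with unit conversion) = 175.5 ft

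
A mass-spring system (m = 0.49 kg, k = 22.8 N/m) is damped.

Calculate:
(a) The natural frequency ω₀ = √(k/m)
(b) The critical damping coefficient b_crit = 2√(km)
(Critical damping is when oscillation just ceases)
ω₀ = √(k/m) = √(22.8/0.49) = 6.821 rad/s
b_crit = 2√(km) = 2√(22.8×0.49) = 6.685 kg/s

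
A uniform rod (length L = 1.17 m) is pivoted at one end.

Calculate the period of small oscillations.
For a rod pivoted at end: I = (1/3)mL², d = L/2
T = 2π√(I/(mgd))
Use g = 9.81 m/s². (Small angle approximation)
I/m = (1/3)L² = 0.4563 m²; d = L/2 = 0.585 m
T = 2π√(I/(mgd)) = 2π√(0.4563/(9.81×0.585)) = 1.772 s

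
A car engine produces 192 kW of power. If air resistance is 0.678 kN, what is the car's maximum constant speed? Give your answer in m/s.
P = Fv → v = P/F = 192000 W / 678 N = 283.2 m/s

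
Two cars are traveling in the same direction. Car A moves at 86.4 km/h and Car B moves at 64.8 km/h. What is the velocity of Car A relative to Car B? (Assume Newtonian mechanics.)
v_rel = v_A - v_B = 86.4 - 64.8 = 21.6 km/h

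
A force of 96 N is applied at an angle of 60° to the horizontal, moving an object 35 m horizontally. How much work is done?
W = Fd cosθ = 96×35×cos(60°) = 1680.0 J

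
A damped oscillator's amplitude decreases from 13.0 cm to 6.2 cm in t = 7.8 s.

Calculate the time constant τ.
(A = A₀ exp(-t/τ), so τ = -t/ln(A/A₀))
A/A₀ = 6.2/13.0 = 0.4769; ln(A/A₀) = -0.7404
τ = −t/ln(A/A₀) = −7.8/-0.7404 = 10.53 s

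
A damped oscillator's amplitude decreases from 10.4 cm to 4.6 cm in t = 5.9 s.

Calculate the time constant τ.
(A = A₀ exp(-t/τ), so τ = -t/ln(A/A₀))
A/A₀ = 4.6/10.4 = 0.4423; ln(A/A₀) = -0.8157
τ = −t/ln(A/A₀) = −5.9/-0.8157 = 7.233 s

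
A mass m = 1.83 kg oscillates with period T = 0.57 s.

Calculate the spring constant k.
T = 2π√(m/k) → k = m(2π/T)² = 1.83×(2π/0.57)² = 222.4 N/m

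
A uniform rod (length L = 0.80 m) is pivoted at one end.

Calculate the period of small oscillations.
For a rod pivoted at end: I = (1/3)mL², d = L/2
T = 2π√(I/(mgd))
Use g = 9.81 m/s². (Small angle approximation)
I/m = (1/3)L² = 0.2133 m²; d = L/2 = 0.4 m
T = 2π√(I/(mgd)) = 2π√(0.2133/(9.81×0.4)) = 1.465 s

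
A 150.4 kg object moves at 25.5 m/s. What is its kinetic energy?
KE = ½mv² = ½×150.4×25.5² = 48898.8 J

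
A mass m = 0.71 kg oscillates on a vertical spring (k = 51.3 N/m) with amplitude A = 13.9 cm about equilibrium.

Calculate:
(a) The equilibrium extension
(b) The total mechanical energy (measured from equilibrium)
x_eq = mg/k = 0.71×9.81/51.3 = 0.1358 m = 13.58 cm
E = ½kA² = ½×51.3×(0.139)² = 0.4956 J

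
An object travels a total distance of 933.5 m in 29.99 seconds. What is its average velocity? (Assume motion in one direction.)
v_avg = Δd / Δt = 933.5 / 29.99 = 31.13 m/s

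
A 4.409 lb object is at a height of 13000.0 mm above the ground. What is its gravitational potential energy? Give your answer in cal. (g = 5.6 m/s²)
PE = mgh = 2 kg × 5.6 m/s² × 13 m = 145.6 J = 34.8 cal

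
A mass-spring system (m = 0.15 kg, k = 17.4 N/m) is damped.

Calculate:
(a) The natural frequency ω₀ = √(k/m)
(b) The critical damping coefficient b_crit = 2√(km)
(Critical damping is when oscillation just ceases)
ω₀ = √(k/m) = √(17.4/0.15) = 10.77 rad/s
b_crit = 2√(km) = 2√(17.4×0.15) = 3.231 kg/s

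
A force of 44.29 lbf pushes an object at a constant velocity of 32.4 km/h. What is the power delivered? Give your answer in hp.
P = Fv = 197 N × 9 m/s = 1773 W = 2.378 hp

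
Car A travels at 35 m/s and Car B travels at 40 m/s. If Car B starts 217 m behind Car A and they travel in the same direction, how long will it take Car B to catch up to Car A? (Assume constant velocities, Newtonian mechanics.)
Relative speed: v_rel = 40 - 35 = 5 m/s
Time to catch: t = d₀/v_rel = 217/5 = 43.4 s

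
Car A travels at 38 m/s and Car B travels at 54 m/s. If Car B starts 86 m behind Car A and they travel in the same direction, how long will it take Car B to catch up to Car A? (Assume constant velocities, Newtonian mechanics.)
Relative speed: v_rel = 54 - 38 = 16 m/s
Time to catch: t = d₀/v_rel = 86/16 = 5.38 s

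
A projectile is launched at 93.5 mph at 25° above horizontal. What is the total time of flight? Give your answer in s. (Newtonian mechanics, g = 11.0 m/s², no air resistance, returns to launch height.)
T = 2v₀sin(θ)/g (with unit conversion) = 3.212 s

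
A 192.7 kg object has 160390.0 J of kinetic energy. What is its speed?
KE = ½mv² → v = √(2KE/m) = √(2×160390.0/192.7) = 40.8 m/s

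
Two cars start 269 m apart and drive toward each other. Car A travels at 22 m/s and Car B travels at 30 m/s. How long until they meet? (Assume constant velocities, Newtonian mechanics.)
Combined speed: v_combined = 22 + 30 = 52 m/s
Time to meet: t = d/52 = 269/52 = 5.17 s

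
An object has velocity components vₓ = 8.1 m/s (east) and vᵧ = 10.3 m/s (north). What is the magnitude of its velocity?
|v| = √(vₓ² + vᵧ²) = √(8.1² + 10.3²) = √(171.7) = 13.1 m/s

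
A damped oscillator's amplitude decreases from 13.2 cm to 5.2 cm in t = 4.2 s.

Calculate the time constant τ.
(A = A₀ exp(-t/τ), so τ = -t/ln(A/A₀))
A/A₀ = 5.2/13.2 = 0.3939; ln(A/A₀) = -0.9316
τ = −t/ln(A/A₀) = −4.2/-0.9316 = 4.509 s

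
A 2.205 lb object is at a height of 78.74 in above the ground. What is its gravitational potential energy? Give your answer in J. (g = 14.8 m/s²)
PE = mgh = 1 kg × 14.8 m/s² × 2 m = 29.6 J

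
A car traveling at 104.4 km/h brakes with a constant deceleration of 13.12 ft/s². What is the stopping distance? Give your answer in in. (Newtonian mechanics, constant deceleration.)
d = v₀² / (2a) (with unit conversion) = 4140.0 in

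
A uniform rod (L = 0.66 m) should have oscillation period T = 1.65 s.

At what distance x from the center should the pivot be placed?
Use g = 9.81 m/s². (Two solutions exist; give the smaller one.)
T = 2π√((L²/12 + x²)/(gx)). Let c = T²g/(4π²) = 0.6765.
x² − cx + L²/12 = 0 → x = (c − √(c² − L²/3))/2 = 0.05876 m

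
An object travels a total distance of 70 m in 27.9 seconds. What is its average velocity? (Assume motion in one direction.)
v_avg = Δd / Δt = 70 / 27.9 = 2.51 m/s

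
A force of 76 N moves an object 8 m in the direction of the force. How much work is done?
W = Fd = 76×8 = 608.0 J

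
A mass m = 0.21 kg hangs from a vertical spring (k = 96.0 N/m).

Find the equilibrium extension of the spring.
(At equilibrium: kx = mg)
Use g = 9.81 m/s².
x_eq = mg/k = 0.21×9.81/96.0 = 0.02146 m = 2.146 cm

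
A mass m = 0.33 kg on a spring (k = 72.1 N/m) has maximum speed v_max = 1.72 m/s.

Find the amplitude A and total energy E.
½mv²_max = ½kA² → A = v_max√(m/k) = 1.72×√(0.33/72.1) = 0.1164 m = 11.64 cm
E = ½mv²_max = ½×0.33×1.72² = 0.4881 J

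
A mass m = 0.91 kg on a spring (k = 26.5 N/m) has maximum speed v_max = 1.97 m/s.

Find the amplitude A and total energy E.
½mv²_max = ½kA² → A = v_max√(m/k) = 1.97×√(0.91/26.5) = 0.3651 m = 36.51 cm
E = ½mv²_max = ½×0.91×1.97² = 1.766 J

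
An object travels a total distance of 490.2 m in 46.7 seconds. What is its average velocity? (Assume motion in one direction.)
v_avg = Δd / Δt = 490.2 / 46.7 = 10.5 m/s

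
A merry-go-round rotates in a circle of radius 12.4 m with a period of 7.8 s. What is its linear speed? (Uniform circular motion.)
v = 2πr/T = 2π×12.4/7.8 = 9.99 m/s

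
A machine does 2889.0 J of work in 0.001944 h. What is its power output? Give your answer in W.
P = W/t = 2889 J / 6.998 s = 412.8 W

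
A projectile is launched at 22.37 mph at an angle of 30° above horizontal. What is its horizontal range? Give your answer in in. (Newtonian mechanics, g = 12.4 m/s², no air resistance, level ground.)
R = v₀² sin(2θ) / g (with unit conversion) = 275.0 in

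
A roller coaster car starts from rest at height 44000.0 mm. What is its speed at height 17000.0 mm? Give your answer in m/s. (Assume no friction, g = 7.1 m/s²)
mgh₁ = ½mv₂² + mgh₂ → v₂ = √(2g(h₁−h₂)) = √(2×7.1×(44−17)) = 19.58 m/s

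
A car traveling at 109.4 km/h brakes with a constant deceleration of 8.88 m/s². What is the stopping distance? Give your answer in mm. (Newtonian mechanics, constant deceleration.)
d = v₀² / (2a) (with unit conversion) = 52000.0 mm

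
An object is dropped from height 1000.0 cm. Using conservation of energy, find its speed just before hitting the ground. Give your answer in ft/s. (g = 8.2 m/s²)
mgh = ½mv² → v = √(2gh) = √(2×8.2×10) = 12.81 m/s = 42.02 ft/s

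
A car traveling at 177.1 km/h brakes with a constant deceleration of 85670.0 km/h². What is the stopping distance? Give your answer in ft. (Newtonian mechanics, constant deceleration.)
d = v₀² / (2a) (with unit conversion) = 600.6 ft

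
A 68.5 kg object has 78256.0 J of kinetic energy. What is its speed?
KE = ½mv² → v = √(2KE/m) = √(2×78256.0/68.5) = 47.8 m/s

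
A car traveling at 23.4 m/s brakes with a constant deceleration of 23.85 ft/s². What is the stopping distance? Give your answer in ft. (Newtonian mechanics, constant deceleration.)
d = v₀² / (2a) (with unit conversion) = 123.6 ft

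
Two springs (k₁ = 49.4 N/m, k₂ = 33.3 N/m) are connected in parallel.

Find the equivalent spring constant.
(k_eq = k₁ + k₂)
k_eq = k₁ + k₂ = 49.4 + 33.3 = 82.7 N/m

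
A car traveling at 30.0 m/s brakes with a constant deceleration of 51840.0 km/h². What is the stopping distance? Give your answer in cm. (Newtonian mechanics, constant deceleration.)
d = v₀² / (2a) (with unit conversion) = 11250.0 cm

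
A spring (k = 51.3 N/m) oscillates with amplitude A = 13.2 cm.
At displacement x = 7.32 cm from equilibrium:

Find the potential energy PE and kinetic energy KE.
E_total = ½kA² = ½×51.3×(0.132)² = 0.4469 J
PE = ½kx² = ½×51.3×(0.0732)² = 0.1374 J
KE = E_total − PE = 0.3095 J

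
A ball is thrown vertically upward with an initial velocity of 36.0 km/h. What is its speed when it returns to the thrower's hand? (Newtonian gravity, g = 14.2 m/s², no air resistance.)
By conservation of energy, the ball returns at the same speed = 36.0 km/h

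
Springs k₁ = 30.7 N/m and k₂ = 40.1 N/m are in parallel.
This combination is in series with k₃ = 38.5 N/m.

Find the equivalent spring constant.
k₁₂ = k₁ + k₂ = 70.8 N/m (parallel)
1/k_eq = 1/k₁₂ + 1/k₃ → k_eq = 24.94 N/m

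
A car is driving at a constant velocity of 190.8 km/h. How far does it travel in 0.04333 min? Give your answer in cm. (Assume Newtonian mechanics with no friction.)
d = vt (with unit conversion) = 13780.0 cm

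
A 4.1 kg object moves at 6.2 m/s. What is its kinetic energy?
KE = ½mv² = ½×4.1×6.2² = 78.802 J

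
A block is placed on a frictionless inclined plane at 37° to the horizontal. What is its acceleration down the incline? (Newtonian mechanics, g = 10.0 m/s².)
a = g sin(θ) = 10.0 × sin(37°) = 10.0 × 0.6018 = 6.02 m/s²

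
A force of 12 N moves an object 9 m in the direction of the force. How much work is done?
W = Fd = 12×9 = 108.0 J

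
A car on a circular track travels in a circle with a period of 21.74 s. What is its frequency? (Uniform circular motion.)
f = 1/T = 1/21.74 = 0.046 Hz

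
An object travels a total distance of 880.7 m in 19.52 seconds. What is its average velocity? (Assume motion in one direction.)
v_avg = Δd / Δt = 880.7 / 19.52 = 45.12 m/s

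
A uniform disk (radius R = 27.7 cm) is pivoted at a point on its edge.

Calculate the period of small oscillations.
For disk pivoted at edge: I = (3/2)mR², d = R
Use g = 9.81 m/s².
I/m = (3/2)R² = 0.1151 m²; d = R = 0.277 m
T = 2π√((3/2)R²/(gR)) = 2π√(3R/(2g)) = 1.293 s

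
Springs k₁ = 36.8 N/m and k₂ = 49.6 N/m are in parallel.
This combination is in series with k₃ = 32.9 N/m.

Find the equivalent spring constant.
k₁₂ = k₁ + k₂ = 86.4 N/m (parallel)
1/k_eq = 1/k₁₂ + 1/k₃ → k_eq = 23.83 N/m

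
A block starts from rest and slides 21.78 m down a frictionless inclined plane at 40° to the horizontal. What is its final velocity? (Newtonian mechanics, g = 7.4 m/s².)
a = g sin(θ) = 7.4 × sin(40°) = 4.76 m/s²
v = √(2ad) = √(2 × 4.76 × 21.78) = 14.39 m/s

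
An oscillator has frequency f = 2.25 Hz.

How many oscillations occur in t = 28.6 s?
n = f×t = 2.25×28.6 = 64.35 oscillations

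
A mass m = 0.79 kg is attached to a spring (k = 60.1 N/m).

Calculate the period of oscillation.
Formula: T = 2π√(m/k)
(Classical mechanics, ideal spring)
T = 2π√(m/k) = 2π√(0.79/60.1) = 0.7204 s; f = 1/T = 1.388 Hz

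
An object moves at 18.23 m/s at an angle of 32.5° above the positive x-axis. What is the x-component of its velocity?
vₓ = v cos(θ) = 18.23 × cos(32.5°) = 15.38 m/s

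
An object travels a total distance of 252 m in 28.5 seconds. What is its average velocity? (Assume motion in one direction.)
v_avg = Δd / Δt = 252 / 28.5 = 8.84 m/s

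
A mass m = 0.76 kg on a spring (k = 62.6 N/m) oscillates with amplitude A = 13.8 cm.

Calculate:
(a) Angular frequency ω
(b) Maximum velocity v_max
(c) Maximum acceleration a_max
ω = √(k/m) = √(62.6/0.76) = 9.076 rad/s
v_max = ωA = 9.076×0.138 = 1.252 m/s
a_max = ω²A = 9.076²×0.138 = 11.37 m/s²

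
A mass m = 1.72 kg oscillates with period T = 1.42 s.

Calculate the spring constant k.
T = 2π√(m/k) → k = m(2π/T)² = 1.72×(2π/1.42)² = 33.68 N/m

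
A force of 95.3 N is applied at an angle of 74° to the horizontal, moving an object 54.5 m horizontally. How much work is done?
W = Fd cosθ = 95.3×54.5×cos(74°) = 1431.6 J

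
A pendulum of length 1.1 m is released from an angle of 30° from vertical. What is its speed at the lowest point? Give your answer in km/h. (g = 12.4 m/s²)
h = L(1 − cosθ) = 1.1×(1 − cos30°) = 0.1474 m
v = √(2gh) = √(2×12.4×0.1474) = 1.912 m/s = 6.882 km/h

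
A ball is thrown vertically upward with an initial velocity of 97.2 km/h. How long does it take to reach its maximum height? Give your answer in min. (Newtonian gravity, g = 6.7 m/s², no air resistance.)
t_up = v₀/g (with unit conversion) = 0.06716 min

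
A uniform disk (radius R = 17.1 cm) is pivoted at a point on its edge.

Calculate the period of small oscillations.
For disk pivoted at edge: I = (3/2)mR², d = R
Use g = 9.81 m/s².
I/m = (3/2)R² = 0.04386 m²; d = R = 0.171 m
T = 2π√((3/2)R²/(gR)) = 2π√(3R/(2g)) = 1.016 s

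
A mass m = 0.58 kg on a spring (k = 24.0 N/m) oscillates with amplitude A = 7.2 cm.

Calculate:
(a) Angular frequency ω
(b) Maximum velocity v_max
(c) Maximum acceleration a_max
ω = √(k/m) = √(24.0/0.58) = 6.433 rad/s
v_max = ωA = 6.433×0.072 = 0.4632 m/s
a_max = ω²A = 6.433²×0.072 = 2.979 m/s²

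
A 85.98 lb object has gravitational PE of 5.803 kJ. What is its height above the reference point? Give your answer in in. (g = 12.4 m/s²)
PE = mgh → h = PE/(mg) = 5803 J / (39 kg × 12.4 m/s²) = 12 m = 472.4 in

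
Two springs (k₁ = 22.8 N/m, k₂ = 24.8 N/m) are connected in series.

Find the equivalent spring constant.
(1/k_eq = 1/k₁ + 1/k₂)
1/k_eq = 1/22.8 + 1/24.8 = 0.084182; k_eq = 11.88 N/m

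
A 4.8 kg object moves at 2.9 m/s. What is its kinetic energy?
KE = ½mv² = ½×4.8×2.9² = 20.184 J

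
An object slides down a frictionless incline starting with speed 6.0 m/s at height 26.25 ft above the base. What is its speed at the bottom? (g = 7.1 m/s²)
½mv₀² + mgh = ½mv² → v = √(v₀² + 2gh) = √(6² + 2×7.1×8.001) = 12.23 m/s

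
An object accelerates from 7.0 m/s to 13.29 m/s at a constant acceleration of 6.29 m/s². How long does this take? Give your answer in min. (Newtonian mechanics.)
t = (v - v₀)/a (with unit conversion) = 0.01667 min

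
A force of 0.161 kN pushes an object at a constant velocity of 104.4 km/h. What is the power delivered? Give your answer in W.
P = Fv = 161 N × 29 m/s = 4669 W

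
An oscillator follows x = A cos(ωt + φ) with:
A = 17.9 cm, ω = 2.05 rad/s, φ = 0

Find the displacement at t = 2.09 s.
x = A cos(ωt + φ) = 17.9×cos(2.05×2.09 + 0) = -7.428 cm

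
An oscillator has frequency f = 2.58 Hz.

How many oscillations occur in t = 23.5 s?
n = f×t = 2.58×23.5 = 60.63 oscillations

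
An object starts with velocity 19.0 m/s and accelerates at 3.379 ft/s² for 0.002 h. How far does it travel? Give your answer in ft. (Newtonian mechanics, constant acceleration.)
d = v₀t + ½at² (with unit conversion) = 536.4 ft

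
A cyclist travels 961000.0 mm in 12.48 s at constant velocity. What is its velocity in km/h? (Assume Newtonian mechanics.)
v = d/t (with unit conversion) = 277.2 km/h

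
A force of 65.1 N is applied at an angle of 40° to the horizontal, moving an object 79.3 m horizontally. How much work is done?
W = Fd cosθ = 65.1×79.3×cos(40°) = 3954.7 J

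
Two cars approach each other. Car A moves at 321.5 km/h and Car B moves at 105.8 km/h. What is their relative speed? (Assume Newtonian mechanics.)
v_rel = v_A + v_B = 321.5 + 105.8 = 427.3 km/h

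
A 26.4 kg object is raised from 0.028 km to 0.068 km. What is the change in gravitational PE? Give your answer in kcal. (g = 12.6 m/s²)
ΔPE = mg(h₂ − h₁) = 26.4 kg × 12.6 m/s² × (68 − 28) m = 1.331e+04 J = 3.18 kcal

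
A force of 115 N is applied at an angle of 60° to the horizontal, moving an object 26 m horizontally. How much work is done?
W = Fd cosθ = 115×26×cos(60°) = 1495.0 J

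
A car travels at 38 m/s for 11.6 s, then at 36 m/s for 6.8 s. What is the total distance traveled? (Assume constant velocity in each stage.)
d₁ = v₁t₁ = 38 × 11.6 = 440.8 m
d₂ = v₂t₂ = 36 × 6.8 = 244.8 m
d_total = 440.8 + 244.8 = 685.6 m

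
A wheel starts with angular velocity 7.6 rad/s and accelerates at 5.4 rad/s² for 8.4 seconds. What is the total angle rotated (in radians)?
θ = ω₀t + ½αt² = 7.6×8.4 + ½×5.4×8.4² = 254.35 rad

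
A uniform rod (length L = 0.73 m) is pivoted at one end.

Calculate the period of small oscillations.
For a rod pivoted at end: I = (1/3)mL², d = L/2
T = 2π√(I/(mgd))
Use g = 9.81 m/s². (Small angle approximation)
I/m = (1/3)L² = 0.1776 m²; d = L/2 = 0.365 m
T = 2π√(I/(mgd)) = 2π√(0.1776/(9.81×0.365)) = 1.399 s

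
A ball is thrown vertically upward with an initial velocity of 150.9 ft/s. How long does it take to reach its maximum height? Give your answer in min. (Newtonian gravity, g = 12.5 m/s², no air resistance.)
t_up = v₀/g (with unit conversion) = 0.06133 min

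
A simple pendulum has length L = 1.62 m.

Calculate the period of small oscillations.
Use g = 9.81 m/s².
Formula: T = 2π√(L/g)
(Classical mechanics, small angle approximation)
T = 2π√(L/g) = 2π√(1.62/9.81) = 2.553 s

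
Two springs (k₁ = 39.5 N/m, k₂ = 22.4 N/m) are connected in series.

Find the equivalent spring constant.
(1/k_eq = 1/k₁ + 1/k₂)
1/k_eq = 1/39.5 + 1/22.4 = 0.069959; k_eq = 14.29 N/m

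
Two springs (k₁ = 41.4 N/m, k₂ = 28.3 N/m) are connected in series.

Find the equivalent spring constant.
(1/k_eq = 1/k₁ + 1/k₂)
1/k_eq = 1/41.4 + 1/28.3 = 0.05949; k_eq = 16.81 N/m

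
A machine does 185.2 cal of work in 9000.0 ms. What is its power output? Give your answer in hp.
P = W/t = 774.9 J / 9 s = 86.1 W = 0.1155 hp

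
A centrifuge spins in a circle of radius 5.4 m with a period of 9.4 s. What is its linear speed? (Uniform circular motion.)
v = 2πr/T = 2π×5.4/9.4 = 3.61 m/s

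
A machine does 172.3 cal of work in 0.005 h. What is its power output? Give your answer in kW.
P = W/t = 720.9 J / 18 s = 40.05 W = 0.04005 kW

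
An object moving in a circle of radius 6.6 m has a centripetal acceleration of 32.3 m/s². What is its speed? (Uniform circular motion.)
v = √(a_c × r) = √(32.3 × 6.6) = 14.6 m/s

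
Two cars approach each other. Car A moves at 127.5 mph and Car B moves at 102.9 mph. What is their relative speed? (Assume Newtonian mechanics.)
v_rel = v_A + v_B = 127.5 + 102.9 = 230.4 mph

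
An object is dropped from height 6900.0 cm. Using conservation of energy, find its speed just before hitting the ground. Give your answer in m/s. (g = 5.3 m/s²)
mgh = ½mv² → v = √(2gh) = √(2×5.3×69) = 27.04 m/s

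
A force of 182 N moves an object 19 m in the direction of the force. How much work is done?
W = Fd = 182×19 = 3458.0 J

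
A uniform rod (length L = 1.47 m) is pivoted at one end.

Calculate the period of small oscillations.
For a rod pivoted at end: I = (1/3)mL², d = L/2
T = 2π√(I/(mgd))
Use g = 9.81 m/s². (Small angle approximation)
I/m = (1/3)L² = 0.7203 m²; d = L/2 = 0.735 m
T = 2π√(I/(mgd)) = 2π√(0.7203/(9.81×0.735)) = 1.986 s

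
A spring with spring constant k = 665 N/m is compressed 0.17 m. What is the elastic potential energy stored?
PE = ½kx² = ½×665×0.17² = 9.609 J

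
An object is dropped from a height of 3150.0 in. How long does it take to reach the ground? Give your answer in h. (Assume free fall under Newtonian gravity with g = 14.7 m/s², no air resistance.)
t = √(2h/g) (with unit conversion) = 0.0009165 h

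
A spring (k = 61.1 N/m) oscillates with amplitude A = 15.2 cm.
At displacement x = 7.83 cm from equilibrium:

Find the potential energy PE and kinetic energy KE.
E_total = ½kA² = ½×61.1×(0.152)² = 0.7058 J
PE = ½kx² = ½×61.1×(0.0783)² = 0.1873 J
KE = E_total − PE = 0.5185 J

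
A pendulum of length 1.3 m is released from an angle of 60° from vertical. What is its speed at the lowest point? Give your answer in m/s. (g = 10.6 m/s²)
h = L(1 − cosθ) = 1.3×(1 − cos60°) = 0.65 m
v = √(2gh) = √(2×10.6×0.65) = 3.712 m/s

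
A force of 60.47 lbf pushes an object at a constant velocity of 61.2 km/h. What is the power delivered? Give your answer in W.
P = Fv = 269 N × 17 m/s = 4573 W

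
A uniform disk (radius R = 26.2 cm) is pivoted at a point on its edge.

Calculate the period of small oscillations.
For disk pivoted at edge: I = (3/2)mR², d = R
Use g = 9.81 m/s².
I/m = (3/2)R² = 0.103 m²; d = R = 0.262 m
T = 2π√((3/2)R²/(gR)) = 2π√(3R/(2g)) = 1.258 s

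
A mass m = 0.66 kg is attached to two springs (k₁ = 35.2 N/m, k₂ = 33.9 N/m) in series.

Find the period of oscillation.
k_eq = k₁k₂/(k₁+k₂) = 17.27 N/m
T = 2π√(m/k_eq) = 2π√(0.66/17.27) = 1.228 s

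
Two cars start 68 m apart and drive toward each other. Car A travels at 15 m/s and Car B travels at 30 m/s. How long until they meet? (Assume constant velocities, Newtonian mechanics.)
Combined speed: v_combined = 15 + 30 = 45 m/s
Time to meet: t = d/45 = 68/45 = 1.51 s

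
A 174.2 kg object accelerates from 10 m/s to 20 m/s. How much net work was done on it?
W_net = ΔKE = ½m(v₂² − v₁²) = ½×174.2×(20² − 10²) = 26130.0 J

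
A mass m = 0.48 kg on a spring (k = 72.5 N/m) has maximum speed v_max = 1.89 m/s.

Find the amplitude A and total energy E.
½mv²_max = ½kA² → A = v_max√(m/k) = 1.89×√(0.48/72.5) = 0.1538 m = 15.38 cm
E = ½mv²_max = ½×0.48×1.89² = 0.8573 J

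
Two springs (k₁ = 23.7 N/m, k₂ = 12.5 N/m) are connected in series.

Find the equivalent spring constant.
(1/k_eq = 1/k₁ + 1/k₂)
1/k_eq = 1/23.7 + 1/12.5 = 0.12219; k_eq = 8.184 N/m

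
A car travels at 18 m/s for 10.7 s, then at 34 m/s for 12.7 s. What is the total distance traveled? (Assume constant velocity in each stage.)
d₁ = v₁t₁ = 18 × 10.7 = 192.6 m
d₂ = v₂t₂ = 34 × 12.7 = 431.8 m
d_total = 192.6 + 431.8 = 624.4 m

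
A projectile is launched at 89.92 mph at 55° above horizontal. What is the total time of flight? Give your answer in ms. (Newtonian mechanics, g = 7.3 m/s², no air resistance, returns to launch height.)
T = 2v₀sin(θ)/g (with unit conversion) = 9021.0 ms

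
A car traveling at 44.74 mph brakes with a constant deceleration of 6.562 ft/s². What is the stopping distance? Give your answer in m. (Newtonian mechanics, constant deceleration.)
d = v₀² / (2a) (with unit conversion) = 100.0 m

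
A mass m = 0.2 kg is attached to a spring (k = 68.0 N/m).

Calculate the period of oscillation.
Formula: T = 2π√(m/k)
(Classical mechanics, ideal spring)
T = 2π√(m/k) = 2π√(0.2/68.0) = 0.3408 s; f = 1/T = 2.935 Hz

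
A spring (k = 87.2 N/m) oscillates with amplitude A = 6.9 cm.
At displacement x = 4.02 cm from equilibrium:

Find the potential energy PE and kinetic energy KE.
E_total = ½kA² = ½×87.2×(0.069)² = 0.2076 J
PE = ½kx² = ½×87.2×(0.0402)² = 0.07046 J
KE = E_total − PE = 0.1371 J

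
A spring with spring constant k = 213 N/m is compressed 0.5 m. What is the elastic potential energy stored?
PE = ½kx² = ½×213×0.5² = 26.62 J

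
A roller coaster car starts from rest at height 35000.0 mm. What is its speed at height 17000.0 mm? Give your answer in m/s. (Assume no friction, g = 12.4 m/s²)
mgh₁ = ½mv₂² + mgh₂ → v₂ = √(2g(h₁−h₂)) = √(2×12.4×(35−17)) = 21.13 m/s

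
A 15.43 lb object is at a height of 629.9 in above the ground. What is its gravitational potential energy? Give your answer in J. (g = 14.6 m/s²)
PE = mgh = 6.999 kg × 14.6 m/s² × 16 m = 1635 J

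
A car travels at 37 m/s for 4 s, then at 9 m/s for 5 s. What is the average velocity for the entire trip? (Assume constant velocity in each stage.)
d₁ = v₁t₁ = 37 × 4 = 148 m
d₂ = v₂t₂ = 9 × 5 = 45 m
d_total = 193 m, t_total = 9 s
v_avg = d_total/t_total = 193/9 = 21.44 m/s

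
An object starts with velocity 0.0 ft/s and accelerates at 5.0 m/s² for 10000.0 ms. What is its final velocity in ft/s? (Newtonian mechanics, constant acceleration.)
v = v₀ + at (with unit conversion) = 164.0 ft/s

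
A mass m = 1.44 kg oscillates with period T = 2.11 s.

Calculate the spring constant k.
T = 2π√(m/k) → k = m(2π/T)² = 1.44×(2π/2.11)² = 12.77 N/m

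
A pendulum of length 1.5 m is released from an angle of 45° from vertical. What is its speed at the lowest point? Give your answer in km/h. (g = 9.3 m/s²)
h = L(1 − cosθ) = 1.5×(1 − cos45°) = 0.4393 m
v = √(2gh) = √(2×9.3×0.4393) = 2.859 m/s = 10.29 km/h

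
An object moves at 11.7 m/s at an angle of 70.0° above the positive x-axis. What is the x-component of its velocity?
vₓ = v cos(θ) = 11.7 × cos(70.0°) = 4.0 m/s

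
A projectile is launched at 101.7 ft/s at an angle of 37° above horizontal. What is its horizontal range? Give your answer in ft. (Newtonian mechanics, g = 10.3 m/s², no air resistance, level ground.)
R = v₀² sin(2θ) / g (with unit conversion) = 294.2 ft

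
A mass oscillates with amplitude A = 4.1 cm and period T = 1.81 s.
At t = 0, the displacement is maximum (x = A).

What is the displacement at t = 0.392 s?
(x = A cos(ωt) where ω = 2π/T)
ω = 2π/T = 2π/1.81 = 3.471 rad/s
x = A cos(ωt) = 4.1×cos(3.471×0.392) = 0.8548 cm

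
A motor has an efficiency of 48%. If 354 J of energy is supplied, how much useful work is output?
W_out = η × W_in = 0.48 × 354 = 169.92 J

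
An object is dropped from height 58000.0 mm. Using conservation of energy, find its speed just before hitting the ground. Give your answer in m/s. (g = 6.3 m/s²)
mgh = ½mv² → v = √(2gh) = √(2×6.3×58) = 27.03 m/s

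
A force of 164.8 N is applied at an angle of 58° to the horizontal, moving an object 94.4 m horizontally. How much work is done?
W = Fd cosθ = 164.8×94.4×cos(58°) = 8244.0 J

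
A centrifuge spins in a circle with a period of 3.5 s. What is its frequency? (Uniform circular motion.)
f = 1/T = 1/3.5 = 0.2857 Hz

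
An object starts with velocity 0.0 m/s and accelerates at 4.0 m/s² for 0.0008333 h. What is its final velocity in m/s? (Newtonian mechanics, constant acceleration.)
v = v₀ + at (with unit conversion) = 12.0 m/s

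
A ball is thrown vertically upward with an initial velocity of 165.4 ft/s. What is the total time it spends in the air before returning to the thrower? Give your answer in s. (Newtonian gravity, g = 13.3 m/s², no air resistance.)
t_total = 2v₀/g (with unit conversion) = 7.581 s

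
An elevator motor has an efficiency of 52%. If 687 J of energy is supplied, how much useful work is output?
W_out = η × W_in = 0.52 × 687 = 357.24 J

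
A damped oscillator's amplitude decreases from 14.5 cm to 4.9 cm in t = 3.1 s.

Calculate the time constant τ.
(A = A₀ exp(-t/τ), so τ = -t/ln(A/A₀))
A/A₀ = 4.9/14.5 = 0.3379; ln(A/A₀) = -1.085
τ = −t/ln(A/A₀) = −3.1/-1.085 = 2.857 s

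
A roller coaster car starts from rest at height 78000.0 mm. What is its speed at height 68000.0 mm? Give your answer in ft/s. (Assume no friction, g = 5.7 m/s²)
mgh₁ = ½mv₂² + mgh₂ → v₂ = √(2g(h₁−h₂)) = √(2×5.7×(78−68)) = 10.68 m/s = 35.03 ft/s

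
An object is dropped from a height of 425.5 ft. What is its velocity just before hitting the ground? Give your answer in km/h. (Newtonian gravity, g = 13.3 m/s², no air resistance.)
v = √(2gh) (with unit conversion) = 211.4 km/h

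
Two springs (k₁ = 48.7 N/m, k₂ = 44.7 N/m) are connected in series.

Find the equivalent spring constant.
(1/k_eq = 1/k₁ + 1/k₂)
1/k_eq = 1/48.7 + 1/44.7 = 0.042905; k_eq = 23.31 N/m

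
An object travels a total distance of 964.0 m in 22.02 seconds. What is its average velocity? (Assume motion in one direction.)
v_avg = Δd / Δt = 964.0 / 22.02 = 43.78 m/s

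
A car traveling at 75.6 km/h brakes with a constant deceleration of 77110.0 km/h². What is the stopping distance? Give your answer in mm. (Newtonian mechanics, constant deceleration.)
d = v₀² / (2a) (with unit conversion) = 37060.0 mm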